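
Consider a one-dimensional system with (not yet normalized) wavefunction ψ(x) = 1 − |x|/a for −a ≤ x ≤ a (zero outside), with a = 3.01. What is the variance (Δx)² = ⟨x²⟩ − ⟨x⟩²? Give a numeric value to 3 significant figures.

0.906

Compute ⟨x⟩ and ⟨x²⟩ separately, then (Δx)² = ⟨x²⟩ − ⟨x⟩².
ψ is even, so ∫ over [−a, a] = 2∫₀ᵃ with ψ = 1 − x/a there: ∫₀ᵃ (1 − x/a)² dx = a/3, ∫₀ᵃ x²(1 − x/a)² dx = a³/30, ∫₀ᵃ x⁴(1 − x/a)² dx = a⁵/105.
Normalization: ∫|ψ|² dx = 2.0067.
⟨x⟩ = 0.0000 and ⟨x²⟩ = 0.90601.
(Δx)² = 0.90601 − (0.0000)² = 0.90601.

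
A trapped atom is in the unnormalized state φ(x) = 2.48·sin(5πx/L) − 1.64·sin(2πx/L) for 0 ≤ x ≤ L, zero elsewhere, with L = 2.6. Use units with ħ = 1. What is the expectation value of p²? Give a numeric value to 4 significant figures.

27.17

p² φ = −ħ² d²φ/dx²; ⟨p²⟩ = −ħ² ∫ φ*·φ'' dx / ∫|φ|² dx.
d²/dx² sin(jπx/L) = −(jπ/L)²·sin(jπx/L); on 0 ≤ x ≤ L, ∫sin²(jπx/L) dx = L/2 and ∫sin(jπx/L)·sin(lπx/L) dx = 0 for j ≠ l, so only diagonal terms survive in ∫|φ|² and ∫φ·φ″; ∫φ·φ′ dx = [φ²/2] between the walls = 0.
State is unnormalized: ∫|φ|² dx = 11.492, and ∫φ*·(−ħ² φ'') dx = 312.26, so ⟨p²⟩ = 312.26 / 11.492.
⟨p²⟩ = 27.172.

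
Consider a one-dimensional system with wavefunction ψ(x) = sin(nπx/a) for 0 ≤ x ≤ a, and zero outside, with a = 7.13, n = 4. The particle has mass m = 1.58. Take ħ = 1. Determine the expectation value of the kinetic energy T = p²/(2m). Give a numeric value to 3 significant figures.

T = −(ħ²/2m) d²/dx², so ⟨T⟩ = −(ħ²/2m) ∫ ψ*·ψ'' dx / ∫|ψ|² dx; with m = 1.58.
d/dx sin(nπx/a) = (nπ/a)·cos(nπx/a) and d²/dx² sin(nπx/a) = −(nπ/a)²·sin(nπx/a); on 0 ≤ x ≤ a, ∫sin²(nπx/a) dx = a/2 and ∫sin(nπx/a)·cos(nπx/a) dx = 0.
State is unnormalized: ∫|ψ|² dx = 3.5650, and ∫ψ*·(−ħ²/2m · ψ'') dx = 3.5044, so ⟨T⟩ = 3.5044 / 3.5650.
⟨T⟩ = 0.98300.

0.983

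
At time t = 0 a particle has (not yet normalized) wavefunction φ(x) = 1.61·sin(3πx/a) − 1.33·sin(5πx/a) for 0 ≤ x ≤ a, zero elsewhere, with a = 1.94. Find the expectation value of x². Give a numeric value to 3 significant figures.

⟨x²⟩ = ∫ x²·|φ|² dx / ∫|φ|² dx (integrals over the domain).
On 0 ≤ x ≤ a (j ≠ l): ∫sin²(jπx/a) dx = a/2, ∫sin(jπx/a)·sin(lπx/a) dx = 0; diagonal moments ∫x·sin²(jπx/a) dx = a²/4, ∫x²·sin²(jπx/a) dx = a³·(1/6 − 1/(4j²π²)); cross terms ∫x·sin(jπx/a)·sin(lπx/a) dx = 0 for j + l even and −4jla²/(π²(j² − l²)²) for j + l odd, ∫x²·sin(jπx/a)·sin(lπx/a) dx = (−1)^(j+l)·4jla³/(π²(j² − l²)²); higher powers the same way via product-to-sum and parts.
State is unnormalized: ∫|φ|² dx = 4.2302, and ∫φ*·x²·φ dx = 4.4980, so ⟨x²⟩ = 4.4980 / 4.2302.
⟨x²⟩ = 1.0633.

1.06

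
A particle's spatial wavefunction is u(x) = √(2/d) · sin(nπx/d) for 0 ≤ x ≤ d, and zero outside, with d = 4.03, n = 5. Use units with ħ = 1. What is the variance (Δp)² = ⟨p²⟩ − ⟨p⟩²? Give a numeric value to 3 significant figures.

Compute ⟨p⟩ and ⟨p²⟩ separately; (Δp)² = ⟨p²⟩ − ⟨p⟩².
d/dx sin(nπx/d) = (nπ/d)·cos(nπx/d) and d²/dx² sin(nπx/d) = −(nπ/d)²·sin(nπx/d); on 0 ≤ x ≤ d, ∫sin²(nπx/d) dx = d/2 and ∫sin(nπx/d)·cos(nπx/d) dx = 0.
⟨p⟩ = 0.0000 and ⟨p²⟩ = 15.193.
(Δp)² = 15.193 − (0.0000)² = 15.193.

15.2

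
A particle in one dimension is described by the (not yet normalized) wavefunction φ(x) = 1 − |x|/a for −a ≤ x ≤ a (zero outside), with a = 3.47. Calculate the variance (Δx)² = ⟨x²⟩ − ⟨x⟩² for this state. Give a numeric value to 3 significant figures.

1.20

Compute ⟨x⟩ and ⟨x²⟩ separately, then (Δx)² = ⟨x²⟩ − ⟨x⟩².
φ is even, so ∫ over [−a, a] = 2∫₀ᵃ with φ = 1 − x/a there: ∫₀ᵃ (1 − x/a)² dx = a/3, ∫₀ᵃ x²(1 − x/a)² dx = a³/30, ∫₀ᵃ x⁴(1 − x/a)² dx = a⁵/105.
Normalization: ∫|φ|² dx = 2.3133.
⟨x⟩ = 0.0000 and ⟨x²⟩ = 1.2041.
(Δx)² = 1.2041 − (0.0000)² = 1.2041.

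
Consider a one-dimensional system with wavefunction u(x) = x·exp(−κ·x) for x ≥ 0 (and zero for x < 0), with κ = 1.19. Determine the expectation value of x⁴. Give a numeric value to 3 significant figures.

⟨x⁴⟩ = ∫ x⁴·|u|² dx / ∫|u|² dx (integrals over the domain).
Every integrand reduces to terms xʲ·e^(−2κx) on [0, ∞); use ∫₀^∞ xʲ·e^(−2κx) dx = j!/(2κ)^(j+1).
State is unnormalized: ∫|u|² dx = 0.14835, and ∫u*·x⁴·u dx = 1.6645, so ⟨x⁴⟩ = 1.6645 / 0.14835.
⟨x⁴⟩ = 11.220.

11.2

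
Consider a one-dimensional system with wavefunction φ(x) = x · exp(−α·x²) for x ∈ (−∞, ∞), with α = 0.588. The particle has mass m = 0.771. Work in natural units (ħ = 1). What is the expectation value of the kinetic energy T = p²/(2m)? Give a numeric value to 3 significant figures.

1.14

T = −(ħ²/2m) d²/dx², so ⟨T⟩ = −(ħ²/2m) ∫ φ*·φ'' dx / ∫|φ|² dx; with m = 0.771.
Expand each integrand as polynomial × e^(−2αx²) and use ∫x^(2j)·e^(−2αx²) dx = (2j−1)!!/(4α)^j · √(π/(2α)), odd powers → 0; here √(π/(2α)) = 1.6344. Differentiate with the product rule, d/dx e^(−αx²) = −2αx·e^(−αx²).
State is unnormalized: ∫|φ|² dx = 0.69492, and ∫φ*·(−ħ²/2m · φ'') dx = 0.79497, so ⟨T⟩ = 0.79497 / 0.69492.
⟨T⟩ = 1.1440.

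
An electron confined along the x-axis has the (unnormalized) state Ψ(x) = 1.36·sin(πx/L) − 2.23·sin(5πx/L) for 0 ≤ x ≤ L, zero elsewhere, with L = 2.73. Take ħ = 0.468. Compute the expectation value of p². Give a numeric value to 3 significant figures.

5.36

p² Ψ = −ħ² d²Ψ/dx²; ⟨p²⟩ = −ħ² ∫ Ψ*·Ψ'' dx / ∫|Ψ|² dx.
d²/dx² sin(jπx/L) = −(jπ/L)²·sin(jπx/L); on 0 ≤ x ≤ L, ∫sin²(jπx/L) dx = L/2 and ∫sin(jπx/L)·sin(lπx/L) dx = 0 for j ≠ l, so only diagonal terms survive in ∫|Ψ|² and ∫Ψ·Ψ″; ∫Ψ·Ψ′ dx = [Ψ²/2] between the walls = 0.
State is unnormalized: ∫|Ψ|² dx = 9.3127, and ∫Ψ*·(−ħ² Ψ'') dx = 49.953, so ⟨p²⟩ = 49.953 / 9.3127.
⟨p²⟩ = 5.3640.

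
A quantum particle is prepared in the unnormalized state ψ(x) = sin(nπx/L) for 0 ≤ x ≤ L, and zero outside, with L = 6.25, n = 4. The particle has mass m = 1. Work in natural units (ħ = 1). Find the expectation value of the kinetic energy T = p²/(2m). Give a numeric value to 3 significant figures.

2.02

T = −(ħ²/2m) d²/dx², so ⟨T⟩ = −(ħ²/2m) ∫ ψ*·ψ'' dx / ∫|ψ|² dx; with m = 1.
d/dx sin(nπx/L) = (nπ/L)·cos(nπx/L) and d²/dx² sin(nπx/L) = −(nπ/L)²·sin(nπx/L); on 0 ≤ x ≤ L, ∫sin²(nπx/L) dx = L/2 and ∫sin(nπx/L)·cos(nπx/L) dx = 0.
State is unnormalized: ∫|ψ|² dx = 3.1250, and ∫ψ*·(−ħ²/2m · ψ'') dx = 6.3165, so ⟨T⟩ = 6.3165 / 3.1250.
⟨T⟩ = 2.0213.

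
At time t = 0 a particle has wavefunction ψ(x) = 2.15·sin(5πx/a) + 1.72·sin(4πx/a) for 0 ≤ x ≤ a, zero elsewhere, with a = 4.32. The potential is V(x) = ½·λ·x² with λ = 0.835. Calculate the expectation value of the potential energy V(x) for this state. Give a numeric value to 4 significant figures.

1.057

⟨V⟩ = ∫ V(x)·|ψ|² dx / ∫|ψ|² dx.
On 0 ≤ x ≤ a (j ≠ l): ∫sin²(jπx/a) dx = a/2, ∫sin(jπx/a)·sin(lπx/a) dx = 0; diagonal moments ∫x·sin²(jπx/a) dx = a²/4, ∫x²·sin²(jπx/a) dx = a³·(1/6 − 1/(4j²π²)); cross terms ∫x·sin(jπx/a)·sin(lπx/a) dx = 0 for j + l even and −4jla²/(π²(j² − l²)²) for j + l odd, ∫x²·sin(jπx/a)·sin(lπx/a) dx = (−1)^(j+l)·4jla³/(π²(j² − l²)²); higher powers the same way via product-to-sum and parts.
State is unnormalized: ∫|ψ|² dx = 16.375, and ∫ψ*·V(x)·ψ dx = 17.301, so ⟨V⟩ = 17.301 / 16.375.
⟨V⟩ = 1.0566.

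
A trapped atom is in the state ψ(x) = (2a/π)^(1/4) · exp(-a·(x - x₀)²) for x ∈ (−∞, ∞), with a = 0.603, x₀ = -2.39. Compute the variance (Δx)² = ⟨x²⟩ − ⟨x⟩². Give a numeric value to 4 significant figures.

Compute ⟨x⟩ and ⟨x²⟩ separately, then (Δx)² = ⟨x²⟩ − ⟨x⟩².
Gaussian moments (u = x − x₀): ∫u^(2j)·e^(−2au²) du = (2j−1)!!/(4a)^j · √(π/(2a)), odd powers integrate to 0; here √(π/(2a)) = 1.6140.
⟨x⟩ = -2.3900 and ⟨x²⟩ = 6.1267.
(Δx)² = 6.1267 − (-2.3900)² = 0.41459.

0.4146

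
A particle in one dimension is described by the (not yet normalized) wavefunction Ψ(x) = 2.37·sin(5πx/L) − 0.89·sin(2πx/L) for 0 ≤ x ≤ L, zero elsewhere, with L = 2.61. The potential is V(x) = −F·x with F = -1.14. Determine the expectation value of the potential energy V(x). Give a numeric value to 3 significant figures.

⟨V⟩ = ∫ V(x)·|Ψ|² dx / ∫|Ψ|² dx.
On 0 ≤ x ≤ L (j ≠ l): ∫sin²(jπx/L) dx = L/2, ∫sin(jπx/L)·sin(lπx/L) dx = 0; diagonal moments ∫x·sin²(jπx/L) dx = L²/4, ∫x²·sin²(jπx/L) dx = L³·(1/6 − 1/(4j²π²)); cross terms ∫x·sin(jπx/L)·sin(lπx/L) dx = 0 for j + l even and −4jlL²/(π²(j² − l²)²) for j + l odd, ∫x²·sin(jπx/L)·sin(lπx/L) dx = (−1)^(j+l)·4jlL³/(π²(j² − l²)²); higher powers the same way via product-to-sum and parts.
State is unnormalized: ∫|Ψ|² dx = 8.3637, and ∫Ψ*·V(x)·Ψ dx = 12.744, so ⟨V⟩ = 12.744 / 8.3637.
⟨V⟩ = 1.5237.

1.52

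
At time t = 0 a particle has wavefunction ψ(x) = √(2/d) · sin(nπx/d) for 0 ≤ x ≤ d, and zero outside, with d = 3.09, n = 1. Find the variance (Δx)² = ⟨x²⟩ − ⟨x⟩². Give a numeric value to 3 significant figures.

Compute ⟨x⟩ and ⟨x²⟩ separately, then (Δx)² = ⟨x²⟩ − ⟨x⟩².
With sin²θ = (1 − cos2θ)/2 on 0 ≤ x ≤ d: ∫sin²(nπx/d) dx = d/2, ∫x·sin²(nπx/d) dx = d²/4, ∫x²·sin²(nπx/d) dx = d³·(1/6 − 1/(4n²π²)); higher powers xᵏ the same way, integrating xᵏ·cos(2nπx/d) by parts.
⟨x⟩ = 1.5450 and ⟨x²⟩ = 2.6990.
(Δx)² = 2.6990 − (1.5450)² = 0.31196.

0.312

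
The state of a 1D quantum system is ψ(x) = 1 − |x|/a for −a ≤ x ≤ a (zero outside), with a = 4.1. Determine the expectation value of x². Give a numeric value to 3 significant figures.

1.68

⟨x²⟩ = ∫ x²·|ψ|² dx / ∫|ψ|² dx (integrals over the domain).
ψ is even, so ∫ over [−a, a] = 2∫₀ᵃ with ψ = 1 − x/a there: ∫₀ᵃ (1 − x/a)² dx = a/3, ∫₀ᵃ x²(1 − x/a)² dx = a³/30, ∫₀ᵃ x⁴(1 − x/a)² dx = a⁵/105.
State is unnormalized: ∫|ψ|² dx = 2.7333, and ∫ψ*·x²·ψ dx = 4.5947, so ⟨x²⟩ = 4.5947 / 2.7333.
⟨x²⟩ = 1.6810.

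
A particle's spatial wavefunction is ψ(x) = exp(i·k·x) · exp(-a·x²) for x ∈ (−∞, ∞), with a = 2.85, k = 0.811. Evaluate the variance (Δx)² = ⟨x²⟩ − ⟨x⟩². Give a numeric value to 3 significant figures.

0.0877

Compute ⟨x⟩ and ⟨x²⟩ separately, then (Δx)² = ⟨x²⟩ − ⟨x⟩².
Gaussian moments: ∫x^(2j)·e^(−2ax²) dx = (2j−1)!!/(4a)^j · √(π/(2a)), odd powers integrate to 0; here √(π/(2a)) = 0.74240.
Normalization: ∫|ψ|² dx = 0.74240.
⟨x⟩ = 0.0000 and ⟨x²⟩ = 0.087719.
(Δx)² = 0.087719 − (0.0000)² = 0.087719.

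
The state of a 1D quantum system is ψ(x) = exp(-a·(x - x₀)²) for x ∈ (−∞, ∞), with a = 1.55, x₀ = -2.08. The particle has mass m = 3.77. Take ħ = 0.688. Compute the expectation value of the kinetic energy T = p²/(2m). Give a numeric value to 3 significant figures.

T = −(ħ²/2m) d²/dx², so ⟨T⟩ = −(ħ²/2m) ∫ ψ*·ψ'' dx / ∫|ψ|² dx; with m = 3.77.
Gaussian moments (u = x − x₀): ∫u^(2j)·e^(−2au²) du = (2j−1)!!/(4a)^j · √(π/(2a)), odd powers integrate to 0; here √(π/(2a)) = 1.0067. Derivatives: d/dx e^(−au²) = −2au·e^(−au²), d²/dx² e^(−au²) = (4a²u² − 2a)·e^(−au²).
State is unnormalized: ∫|ψ|² dx = 1.0067, and ∫ψ*·(−ħ²/2m · ψ'') dx = 0.097956, so ⟨T⟩ = 0.097956 / 1.0067.
⟨T⟩ = 0.097305.

0.0973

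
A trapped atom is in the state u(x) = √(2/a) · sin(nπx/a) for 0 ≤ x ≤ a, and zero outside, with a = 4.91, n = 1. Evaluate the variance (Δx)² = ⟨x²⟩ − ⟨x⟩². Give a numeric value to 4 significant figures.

Compute ⟨x⟩ and ⟨x²⟩ separately, then (Δx)² = ⟨x²⟩ − ⟨x⟩².
With sin²θ = (1 − cos2θ)/2 on 0 ≤ x ≤ a: ∫sin²(nπx/a) dx = a/2, ∫x·sin²(nπx/a) dx = a²/4, ∫x²·sin²(nπx/a) dx = a³·(1/6 − 1/(4n²π²)); higher powers xᵏ the same way, integrating xᵏ·cos(2nπx/a) by parts.
⟨x⟩ = 2.4550 and ⟨x²⟩ = 6.8147.
(Δx)² = 6.8147 − (2.4550)² = 0.78768.

0.7877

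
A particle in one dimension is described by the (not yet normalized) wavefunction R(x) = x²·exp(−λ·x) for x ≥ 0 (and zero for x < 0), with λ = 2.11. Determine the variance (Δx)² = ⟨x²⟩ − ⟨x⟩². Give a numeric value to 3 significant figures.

0.281

Compute ⟨x⟩ and ⟨x²⟩ separately, then (Δx)² = ⟨x²⟩ − ⟨x⟩².
Every integrand reduces to terms xʲ·e^(−2λx) on [0, ∞); use ∫₀^∞ xʲ·e^(−2λx) dx = j!/(2λ)^(j+1).
Normalization: ∫|R|² dx = 0.017933.
⟨x⟩ = 1.1848 and ⟨x²⟩ = 1.6846.
(Δx)² = 1.6846 − (1.1848)² = 0.28077.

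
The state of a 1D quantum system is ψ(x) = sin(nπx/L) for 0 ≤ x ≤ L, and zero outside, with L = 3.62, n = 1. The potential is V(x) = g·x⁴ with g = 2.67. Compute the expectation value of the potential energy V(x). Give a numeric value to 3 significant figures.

52.3

⟨V⟩ = ∫ V(x)·|ψ|² dx / ∫|ψ|² dx.
With sin²θ = (1 − cos2θ)/2 on 0 ≤ x ≤ L: ∫sin²(nπx/L) dx = L/2, ∫x·sin²(nπx/L) dx = L²/4, ∫x²·sin²(nπx/L) dx = L³·(1/6 − 1/(4n²π²)); higher powers xᵏ the same way, integrating xᵏ·cos(2nπx/L) by parts.
State is unnormalized: ∫|ψ|² dx = 1.8100, and ∫ψ*·V(x)·ψ dx = 94.673, so ⟨V⟩ = 94.673 / 1.8100.
⟨V⟩ = 52.305.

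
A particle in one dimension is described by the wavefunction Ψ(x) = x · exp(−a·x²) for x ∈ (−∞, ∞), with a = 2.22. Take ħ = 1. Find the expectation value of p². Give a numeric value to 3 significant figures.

6.66

p² Ψ = −ħ² d²Ψ/dx²; ⟨p²⟩ = −ħ² ∫ Ψ*·Ψ'' dx / ∫|Ψ|² dx.
Expand each integrand as polynomial × e^(−2ax²) and use ∫x^(2j)·e^(−2ax²) dx = (2j−1)!!/(4a)^j · √(π/(2a)), odd powers → 0; here √(π/(2a)) = 0.84117. Differentiate with the product rule, d/dx e^(−ax²) = −2ax·e^(−ax²).
State is unnormalized: ∫|Ψ|² dx = 0.094726, and ∫Ψ*·(−ħ² Ψ'') dx = 0.63088, so ⟨p²⟩ = 0.63088 / 0.094726.
⟨p²⟩ = 6.6600.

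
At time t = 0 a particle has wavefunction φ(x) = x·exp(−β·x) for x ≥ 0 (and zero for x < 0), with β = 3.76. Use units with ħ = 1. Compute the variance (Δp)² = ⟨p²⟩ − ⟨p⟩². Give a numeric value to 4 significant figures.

Compute ⟨p⟩ and ⟨p²⟩ separately; (Δp)² = ⟨p²⟩ − ⟨p⟩².
Differentiate x·exp(−β·x) with the product rule; every integrand then reduces to terms xʲ·e^(−2βx) on [0, ∞), with ∫₀^∞ xʲ·e^(−2βx) dx = j!/(2β)^(j+1).
Normalization: ∫|φ|² dx = 0.0047030.
⟨p⟩ = 0.0000 and ⟨p²⟩ = 14.138.
(Δp)² = 14.138 − (0.0000)² = 14.138.

14.14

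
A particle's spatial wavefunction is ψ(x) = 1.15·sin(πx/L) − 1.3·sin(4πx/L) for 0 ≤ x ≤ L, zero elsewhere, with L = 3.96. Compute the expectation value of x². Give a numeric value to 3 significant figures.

5.07

⟨x²⟩ = ∫ x²·|ψ|² dx / ∫|ψ|² dx (integrals over the domain).
On 0 ≤ x ≤ L (j ≠ l): ∫sin²(jπx/L) dx = L/2, ∫sin(jπx/L)·sin(lπx/L) dx = 0; diagonal moments ∫x·sin²(jπx/L) dx = L²/4, ∫x²·sin²(jπx/L) dx = L³·(1/6 − 1/(4j²π²)); cross terms ∫x·sin(jπx/L)·sin(lπx/L) dx = 0 for j + l even and −4jlL²/(π²(j² − l²)²) for j + l odd, ∫x²·sin(jπx/L)·sin(lπx/L) dx = (−1)^(j+l)·4jlL³/(π²(j² − l²)²); higher powers the same way via product-to-sum and parts.
State is unnormalized: ∫|ψ|² dx = 5.9648, and ∫ψ*·x²·ψ dx = 30.270, so ⟨x²⟩ = 30.270 / 5.9648.
⟨x²⟩ = 5.0749.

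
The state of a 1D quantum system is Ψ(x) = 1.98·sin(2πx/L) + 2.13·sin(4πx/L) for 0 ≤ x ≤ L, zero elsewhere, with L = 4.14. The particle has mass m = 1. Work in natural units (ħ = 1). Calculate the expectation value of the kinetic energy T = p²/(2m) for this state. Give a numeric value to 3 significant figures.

3.01

T = −(ħ²/2m) d²/dx², so ⟨T⟩ = −(ħ²/2m) ∫ Ψ*·Ψ'' dx / ∫|Ψ|² dx; with m = 1.
d²/dx² sin(jπx/L) = −(jπ/L)²·sin(jπx/L); on 0 ≤ x ≤ L, ∫sin²(jπx/L) dx = L/2 and ∫sin(jπx/L)·sin(lπx/L) dx = 0 for j ≠ l, so only diagonal terms survive in ∫|Ψ|² and ∫Ψ·Ψ″; ∫Ψ·Ψ′ dx = [Ψ²/2] between the walls = 0.
State is unnormalized: ∫|Ψ|² dx = 17.507, and ∫Ψ*·(−ħ²/2m · Ψ'') dx = 52.609, so ⟨T⟩ = 52.609 / 17.507.
⟨T⟩ = 3.0051.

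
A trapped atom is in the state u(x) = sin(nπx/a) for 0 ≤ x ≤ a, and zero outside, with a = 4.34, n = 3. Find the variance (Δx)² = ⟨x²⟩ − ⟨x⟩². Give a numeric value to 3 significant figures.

Compute ⟨x⟩ and ⟨x²⟩ separately, then (Δx)² = ⟨x²⟩ − ⟨x⟩².
With sin²θ = (1 − cos2θ)/2 on 0 ≤ x ≤ a: ∫sin²(nπx/a) dx = a/2, ∫x·sin²(nπx/a) dx = a²/4, ∫x²·sin²(nπx/a) dx = a³·(1/6 − 1/(4n²π²)); higher powers xᵏ the same way, integrating xᵏ·cos(2nπx/a) by parts.
Normalization: ∫|u|² dx = 2.1700.
⟨x⟩ = 2.1700 and ⟨x²⟩ = 6.1725.
(Δx)² = 6.1725 − (2.1700)² = 1.4636.

1.46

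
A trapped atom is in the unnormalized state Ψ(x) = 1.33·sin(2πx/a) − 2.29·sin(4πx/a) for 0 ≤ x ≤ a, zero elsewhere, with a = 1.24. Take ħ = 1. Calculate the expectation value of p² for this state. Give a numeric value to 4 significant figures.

83.27

p² Ψ = −ħ² d²Ψ/dx²; ⟨p²⟩ = −ħ² ∫ Ψ*·Ψ'' dx / ∫|Ψ|² dx.
d²/dx² sin(jπx/a) = −(jπ/a)²·sin(jπx/a); on 0 ≤ x ≤ a, ∫sin²(jπx/a) dx = a/2 and ∫sin(jπx/a)·sin(lπx/a) dx = 0 for j ≠ l, so only diagonal terms survive in ∫|Ψ|² and ∫Ψ·Ψ″; ∫Ψ·Ψ′ dx = [Ψ²/2] between the walls = 0.
State is unnormalized: ∫|Ψ|² dx = 4.3481, and ∫Ψ*·(−ħ² Ψ'') dx = 362.08, so ⟨p²⟩ = 362.08 / 4.3481.
⟨p²⟩ = 83.273.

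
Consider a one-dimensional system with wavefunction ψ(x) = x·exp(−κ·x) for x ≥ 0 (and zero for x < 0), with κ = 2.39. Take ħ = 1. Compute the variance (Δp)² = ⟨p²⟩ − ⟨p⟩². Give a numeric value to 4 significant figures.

Compute ⟨p⟩ and ⟨p²⟩ separately; (Δp)² = ⟨p²⟩ − ⟨p⟩².
Differentiate x·exp(−κ·x) with the product rule; every integrand then reduces to terms xʲ·e^(−2κx) on [0, ∞), with ∫₀^∞ xʲ·e^(−2κx) dx = j!/(2κ)^(j+1).
Normalization: ∫|ψ|² dx = 0.018312.
⟨p⟩ = 0.0000 and ⟨p²⟩ = 5.7121.
(Δp)² = 5.7121 − (0.0000)² = 5.7121.

5.712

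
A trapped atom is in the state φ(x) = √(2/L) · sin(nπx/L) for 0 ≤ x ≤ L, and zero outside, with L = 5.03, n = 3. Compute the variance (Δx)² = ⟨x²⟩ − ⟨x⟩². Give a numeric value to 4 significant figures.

Compute ⟨x⟩ and ⟨x²⟩ separately, then (Δx)² = ⟨x²⟩ − ⟨x⟩².
With sin²θ = (1 − cos2θ)/2 on 0 ≤ x ≤ L: ∫sin²(nπx/L) dx = L/2, ∫x·sin²(nπx/L) dx = L²/4, ∫x²·sin²(nπx/L) dx = L³·(1/6 − 1/(4n²π²)); higher powers xᵏ the same way, integrating xᵏ·cos(2nπx/L) by parts.
⟨x⟩ = 2.5150 and ⟨x²⟩ = 8.2912.
(Δx)² = 8.2912 − (2.5150)² = 1.9660.

1.966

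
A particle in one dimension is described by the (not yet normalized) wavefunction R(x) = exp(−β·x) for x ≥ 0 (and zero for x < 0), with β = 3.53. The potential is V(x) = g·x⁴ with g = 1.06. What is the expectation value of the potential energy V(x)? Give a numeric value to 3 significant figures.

0.0102

⟨V⟩ = ∫ V(x)·|R|² dx / ∫|R|² dx.
Every integrand reduces to terms xʲ·e^(−2βx) on [0, ∞); use ∫₀^∞ xʲ·e^(−2βx) dx = j!/(2β)^(j+1).
State is unnormalized: ∫|R|² dx = 0.14164, and ∫R*·V(x)·R dx = 0.0014504, so ⟨V⟩ = 0.0014504 / 0.14164.
⟨V⟩ = 0.010240.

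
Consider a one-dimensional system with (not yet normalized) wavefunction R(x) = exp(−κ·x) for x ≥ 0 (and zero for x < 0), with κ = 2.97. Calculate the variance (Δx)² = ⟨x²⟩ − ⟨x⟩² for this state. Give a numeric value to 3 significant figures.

Compute ⟨x⟩ and ⟨x²⟩ separately, then (Δx)² = ⟨x²⟩ − ⟨x⟩².
Every integrand reduces to terms xʲ·e^(−2κx) on [0, ∞); use ∫₀^∞ xʲ·e^(−2κx) dx = j!/(2κ)^(j+1).
Normalization: ∫|R|² dx = 0.16835.
⟨x⟩ = 0.16835 and ⟨x²⟩ = 0.056684.
(Δx)² = 0.056684 − (0.16835)² = 0.028342.

0.0283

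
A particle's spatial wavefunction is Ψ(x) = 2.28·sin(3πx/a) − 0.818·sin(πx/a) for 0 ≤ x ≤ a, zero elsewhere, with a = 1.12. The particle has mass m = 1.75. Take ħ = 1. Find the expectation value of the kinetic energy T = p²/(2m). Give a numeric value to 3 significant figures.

18.2

T = −(ħ²/2m) d²/dx², so ⟨T⟩ = −(ħ²/2m) ∫ Ψ*·Ψ'' dx / ∫|Ψ|² dx; with m = 1.75.
d²/dx² sin(jπx/a) = −(jπ/a)²·sin(jπx/a); on 0 ≤ x ≤ a, ∫sin²(jπx/a) dx = a/2 and ∫sin(jπx/a)·sin(lπx/a) dx = 0 for j ≠ l, so only diagonal terms survive in ∫|Ψ|² and ∫Ψ·Ψ″; ∫Ψ·Ψ′ dx = [Ψ²/2] between the walls = 0.
State is unnormalized: ∫|Ψ|² dx = 3.2858, and ∫Ψ*·(−ħ²/2m · Ψ'') dx = 59.740, so ⟨T⟩ = 59.740 / 3.2858.
⟨T⟩ = 18.181.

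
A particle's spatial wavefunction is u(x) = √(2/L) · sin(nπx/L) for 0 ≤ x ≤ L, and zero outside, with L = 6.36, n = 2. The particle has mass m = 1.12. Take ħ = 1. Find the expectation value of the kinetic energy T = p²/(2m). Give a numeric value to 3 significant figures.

0.436

T = −(ħ²/2m) d²/dx², so ⟨T⟩ = −(ħ²/2m) ∫ u*·u'' dx; with m = 1.12.
d/dx sin(nπx/L) = (nπ/L)·cos(nπx/L) and d²/dx² sin(nπx/L) = −(nπ/L)²·sin(nπx/L); on 0 ≤ x ≤ L, ∫sin²(nπx/L) dx = L/2 and ∫sin(nπx/L)·cos(nπx/L) dx = 0.
⟨T⟩ = 0.43571.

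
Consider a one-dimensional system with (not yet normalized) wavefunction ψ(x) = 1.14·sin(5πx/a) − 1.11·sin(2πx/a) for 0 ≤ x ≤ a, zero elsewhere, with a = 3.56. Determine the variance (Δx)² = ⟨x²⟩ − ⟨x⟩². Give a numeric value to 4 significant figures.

Compute ⟨x⟩ and ⟨x²⟩ separately, then (Δx)² = ⟨x²⟩ − ⟨x⟩².
On 0 ≤ x ≤ a (j ≠ l): ∫sin²(jπx/a) dx = a/2, ∫sin(jπx/a)·sin(lπx/a) dx = 0; diagonal moments ∫x·sin²(jπx/a) dx = a²/4, ∫x²·sin²(jπx/a) dx = a³·(1/6 − 1/(4j²π²)); cross terms ∫x·sin(jπx/a)·sin(lπx/a) dx = 0 for j + l even and −4jla²/(π²(j² − l²)²) for j + l odd, ∫x²·sin(jπx/a)·sin(lπx/a) dx = (−1)^(j+l)·4jla³/(π²(j² − l²)²); higher powers the same way via product-to-sum and parts.
Normalization: ∫|ψ|² dx = 4.5064.
⟨x⟩ = 1.8454 and ⟨x²⟩ = 4.3661.
(Δx)² = 4.3661 − (1.8454)² = 0.96055.

0.9606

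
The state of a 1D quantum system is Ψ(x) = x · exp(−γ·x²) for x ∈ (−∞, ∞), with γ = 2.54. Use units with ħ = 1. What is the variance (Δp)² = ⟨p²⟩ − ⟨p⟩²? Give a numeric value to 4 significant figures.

Compute ⟨p⟩ and ⟨p²⟩ separately; (Δp)² = ⟨p²⟩ − ⟨p⟩².
Expand each integrand as polynomial × e^(−2γx²) and use ∫x^(2j)·e^(−2γx²) dx = (2j−1)!!/(4γ)^j · √(π/(2γ)), odd powers → 0; here √(π/(2γ)) = 0.78640. Differentiate with the product rule, d/dx e^(−γx²) = −2γx·e^(−γx²).
Normalization: ∫|Ψ|² dx = 0.077401.
⟨p⟩ = 0.0000 and ⟨p²⟩ = 7.6200.
(Δp)² = 7.6200 − (0.0000)² = 7.6200.

7.620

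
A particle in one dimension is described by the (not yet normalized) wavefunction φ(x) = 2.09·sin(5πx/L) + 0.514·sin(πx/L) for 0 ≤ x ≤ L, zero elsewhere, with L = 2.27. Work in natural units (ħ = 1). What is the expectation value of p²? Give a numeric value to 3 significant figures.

p² φ = −ħ² d²φ/dx²; ⟨p²⟩ = −ħ² ∫ φ*·φ'' dx / ∫|φ|² dx.
d²/dx² sin(jπx/L) = −(jπ/L)²·sin(jπx/L); on 0 ≤ x ≤ L, ∫sin²(jπx/L) dx = L/2 and ∫sin(jπx/L)·sin(lπx/L) dx = 0 for j ≠ l, so only diagonal terms survive in ∫|φ|² and ∫φ·φ″; ∫φ·φ′ dx = [φ²/2] between the walls = 0.
State is unnormalized: ∫|φ|² dx = 5.2577, and ∫φ*·(−ħ² φ'') dx = 237.97, so ⟨p²⟩ = 237.97 / 5.2577.
⟨p²⟩ = 45.262.

45.3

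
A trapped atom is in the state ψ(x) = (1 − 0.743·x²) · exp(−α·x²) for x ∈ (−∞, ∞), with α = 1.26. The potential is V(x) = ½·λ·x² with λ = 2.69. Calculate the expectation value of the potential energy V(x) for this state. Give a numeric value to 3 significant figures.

0.153

⟨V⟩ = ∫ V(x)·|ψ|² dx / ∫|ψ|² dx.
Expand each integrand as polynomial × e^(−2αx²) and use ∫x^(2j)·e^(−2αx²) dx = (2j−1)!!/(4α)^j · √(π/(2α)), odd powers → 0; here √(π/(2α)) = 1.1165.
State is unnormalized: ∫|ψ|² dx = 0.86014, and ∫ψ*·V(x)·ψ dx = 0.13154, so ⟨V⟩ = 0.13154 / 0.86014.
⟨V⟩ = 0.15293.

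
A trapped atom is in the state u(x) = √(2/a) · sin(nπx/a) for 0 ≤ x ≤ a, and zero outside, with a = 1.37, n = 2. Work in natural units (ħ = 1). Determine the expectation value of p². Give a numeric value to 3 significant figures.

p² u = −ħ² d²u/dx²; ⟨p²⟩ = −ħ² ∫ u*·u'' dx.
d/dx sin(nπx/a) = (nπ/a)·cos(nπx/a) and d²/dx² sin(nπx/a) = −(nπ/a)²·sin(nπx/a); on 0 ≤ x ≤ a, ∫sin²(nπx/a) dx = a/2 and ∫sin(nπx/a)·cos(nπx/a) dx = 0.
⟨p²⟩ = 21.034.

21.0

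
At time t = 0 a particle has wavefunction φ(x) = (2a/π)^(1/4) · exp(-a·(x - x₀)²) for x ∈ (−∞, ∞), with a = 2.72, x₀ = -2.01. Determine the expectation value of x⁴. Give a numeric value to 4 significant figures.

18.58

⟨x⁴⟩ = ∫ x⁴·|φ|² dx (integrals over the domain).
Gaussian moments (u = x − x₀): ∫u^(2j)·e^(−2au²) du = (2j−1)!!/(4a)^j · √(π/(2a)), odd powers integrate to 0; here √(π/(2a)) = 0.75993.
⟨x⁴⟩ = 18.576.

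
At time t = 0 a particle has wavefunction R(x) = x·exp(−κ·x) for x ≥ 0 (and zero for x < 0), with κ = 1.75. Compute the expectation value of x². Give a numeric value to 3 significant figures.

⟨x²⟩ = ∫ x²·|R|² dx / ∫|R|² dx (integrals over the domain).
Every integrand reduces to terms xʲ·e^(−2κx) on [0, ∞); use ∫₀^∞ xʲ·e^(−2κx) dx = j!/(2κ)^(j+1).
State is unnormalized: ∫|R|² dx = 0.046647, and ∫R*·x²·R dx = 0.045695, so ⟨x²⟩ = 0.045695 / 0.046647.
⟨x²⟩ = 0.97959.

0.980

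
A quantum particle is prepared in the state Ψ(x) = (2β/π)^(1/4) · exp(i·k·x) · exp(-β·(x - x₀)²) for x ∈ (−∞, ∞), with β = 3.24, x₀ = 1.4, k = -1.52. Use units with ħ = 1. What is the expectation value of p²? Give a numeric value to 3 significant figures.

5.55

p² Ψ = −ħ² d²Ψ/dx²; ⟨p²⟩ = −ħ² ∫ Ψ*·Ψ'' dx.
Gaussian moments (u = x − x₀): ∫u^(2j)·e^(−2βu²) du = (2j−1)!!/(4β)^j · √(π/(2β)), odd powers integrate to 0; here √(π/(2β)) = 0.69629. Derivatives: Ψ′ = (ik − 2βu)·Ψ, Ψ″ = ((ik − 2βu)² − 2β)·Ψ; the odd-in-u pieces drop out.
⟨p²⟩ = 5.5504.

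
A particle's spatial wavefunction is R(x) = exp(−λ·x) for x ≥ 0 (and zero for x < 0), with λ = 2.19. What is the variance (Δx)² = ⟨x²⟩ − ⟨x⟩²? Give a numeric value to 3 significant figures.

0.0521

Compute ⟨x⟩ and ⟨x²⟩ separately, then (Δx)² = ⟨x²⟩ − ⟨x⟩².
Every integrand reduces to terms xʲ·e^(−2λx) on [0, ∞); use ∫₀^∞ xʲ·e^(−2λx) dx = j!/(2λ)^(j+1).
Normalization: ∫|R|² dx = 0.22831.
⟨x⟩ = 0.22831 and ⟨x²⟩ = 0.10425.
(Δx)² = 0.10425 − (0.22831)² = 0.052126.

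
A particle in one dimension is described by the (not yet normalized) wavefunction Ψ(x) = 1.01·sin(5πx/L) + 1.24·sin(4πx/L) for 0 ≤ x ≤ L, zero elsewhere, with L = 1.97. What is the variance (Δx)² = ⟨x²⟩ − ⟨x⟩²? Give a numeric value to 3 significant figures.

0.164

Compute ⟨x⟩ and ⟨x²⟩ separately, then (Δx)² = ⟨x²⟩ − ⟨x⟩².
On 0 ≤ x ≤ L (j ≠ l): ∫sin²(jπx/L) dx = L/2, ∫sin(jπx/L)·sin(lπx/L) dx = 0; diagonal moments ∫x·sin²(jπx/L) dx = L²/4, ∫x²·sin²(jπx/L) dx = L³·(1/6 − 1/(4j²π²)); cross terms ∫x·sin(jπx/L)·sin(lπx/L) dx = 0 for j + l even and −4jlL²/(π²(j² − l²)²) for j + l odd, ∫x²·sin(jπx/L)·sin(lπx/L) dx = (−1)^(j+l)·4jlL³/(π²(j² − l²)²); higher powers the same way via product-to-sum and parts.
Normalization: ∫|Ψ|² dx = 2.5193.
⟨x⟩ = 0.59888 and ⟨x²⟩ = 0.52245.
(Δx)² = 0.52245 − (0.59888)² = 0.16379.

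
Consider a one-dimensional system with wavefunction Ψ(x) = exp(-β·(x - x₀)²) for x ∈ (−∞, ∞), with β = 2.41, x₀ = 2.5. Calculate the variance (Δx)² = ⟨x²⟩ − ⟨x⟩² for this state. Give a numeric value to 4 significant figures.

Compute ⟨x⟩ and ⟨x²⟩ separately, then (Δx)² = ⟨x²⟩ − ⟨x⟩².
Gaussian moments (u = x − x₀): ∫u^(2j)·e^(−2βu²) du = (2j−1)!!/(4β)^j · √(π/(2β)), odd powers integrate to 0; here √(π/(2β)) = 0.80733.
Normalization: ∫|Ψ|² dx = 0.80733.
⟨x⟩ = 2.5000 and ⟨x²⟩ = 6.3537.
(Δx)² = 6.3537 − (2.5000)² = 0.10373.

0.1037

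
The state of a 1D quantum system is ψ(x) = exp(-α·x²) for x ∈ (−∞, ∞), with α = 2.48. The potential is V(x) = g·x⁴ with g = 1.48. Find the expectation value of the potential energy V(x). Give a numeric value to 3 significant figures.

⟨V⟩ = ∫ V(x)·|ψ|² dx / ∫|ψ|² dx.
Gaussian moments: ∫x^(2j)·e^(−2αx²) dx = (2j−1)!!/(4α)^j · √(π/(2α)), odd powers integrate to 0; here √(π/(2α)) = 0.79586.
State is unnormalized: ∫|ψ|² dx = 0.79586, and ∫ψ*·V(x)·ψ dx = 0.035908, so ⟨V⟩ = 0.035908 / 0.79586.
⟨V⟩ = 0.045119.

0.0451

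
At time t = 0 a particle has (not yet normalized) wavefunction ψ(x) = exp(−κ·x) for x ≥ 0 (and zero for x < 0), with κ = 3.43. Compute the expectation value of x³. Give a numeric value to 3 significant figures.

0.0186

⟨x³⟩ = ∫ x³·|ψ|² dx / ∫|ψ|² dx (integrals over the domain).
Every integrand reduces to terms xʲ·e^(−2κx) on [0, ∞); use ∫₀^∞ xʲ·e^(−2κx) dx = j!/(2κ)^(j+1).
State is unnormalized: ∫|ψ|² dx = 0.14577, and ∫ψ*·x³·ψ dx = 0.0027093, so ⟨x³⟩ = 0.0027093 / 0.14577.
⟨x³⟩ = 0.018586.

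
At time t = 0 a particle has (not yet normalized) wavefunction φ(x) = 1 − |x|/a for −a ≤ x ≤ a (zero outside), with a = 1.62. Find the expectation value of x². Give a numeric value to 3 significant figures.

⟨x²⟩ = ∫ x²·|φ|² dx / ∫|φ|² dx (integrals over the domain).
φ is even, so ∫ over [−a, a] = 2∫₀ᵃ with φ = 1 − x/a there: ∫₀ᵃ (1 − x/a)² dx = a/3, ∫₀ᵃ x²(1 − x/a)² dx = a³/30, ∫₀ᵃ x⁴(1 − x/a)² dx = a⁵/105.
State is unnormalized: ∫|φ|² dx = 1.0800, and ∫φ*·x²·φ dx = 0.28344, so ⟨x²⟩ = 0.28344 / 1.0800.
⟨x²⟩ = 0.26244.

0.262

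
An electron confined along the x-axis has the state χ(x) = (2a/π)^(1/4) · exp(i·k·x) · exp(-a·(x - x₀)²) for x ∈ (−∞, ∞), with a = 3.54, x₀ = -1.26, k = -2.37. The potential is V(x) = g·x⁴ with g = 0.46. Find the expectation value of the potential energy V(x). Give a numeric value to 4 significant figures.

1.476

⟨V⟩ = ∫ V(x)·|χ|² dx.
Gaussian moments (u = x − x₀): ∫u^(2j)·e^(−2au²) du = (2j−1)!!/(4a)^j · √(π/(2a)), odd powers integrate to 0; here √(π/(2a)) = 0.66613.
⟨V⟩ = 1.4757.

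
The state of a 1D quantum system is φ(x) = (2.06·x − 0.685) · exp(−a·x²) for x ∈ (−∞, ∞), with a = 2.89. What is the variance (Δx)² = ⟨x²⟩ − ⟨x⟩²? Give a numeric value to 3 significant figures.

Compute ⟨x⟩ and ⟨x²⟩ separately, then (Δx)² = ⟨x²⟩ − ⟨x⟩².
Expand each integrand as polynomial × e^(−2ax²) and use ∫x^(2j)·e^(−2ax²) dx = (2j−1)!!/(4a)^j · √(π/(2a)), odd powers → 0; here √(π/(2a)) = 0.73724.
Normalization: ∫|φ|² dx = 0.61657.
⟨x⟩ = -0.29192 and ⟨x²⟩ = 0.16245.
(Δx)² = 0.16245 − (-0.29192)² = 0.077231.

0.0772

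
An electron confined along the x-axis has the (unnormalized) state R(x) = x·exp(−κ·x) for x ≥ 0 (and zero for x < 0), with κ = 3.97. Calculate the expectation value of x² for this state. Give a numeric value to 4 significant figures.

0.1903

⟨x²⟩ = ∫ x²·|R|² dx / ∫|R|² dx (integrals over the domain).
Every integrand reduces to terms xʲ·e^(−2κx) on [0, ∞); use ∫₀^∞ xʲ·e^(−2κx) dx = j!/(2κ)^(j+1).
State is unnormalized: ∫|R|² dx = 0.0039955, and ∫R*·x²·R dx = 0.00076052, so ⟨x²⟩ = 0.00076052 / 0.0039955.
⟨x²⟩ = 0.19034.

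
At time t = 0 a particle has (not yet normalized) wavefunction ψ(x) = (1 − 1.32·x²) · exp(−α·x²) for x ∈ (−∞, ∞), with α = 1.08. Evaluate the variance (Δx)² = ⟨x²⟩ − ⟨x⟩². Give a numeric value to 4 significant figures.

Compute ⟨x⟩ and ⟨x²⟩ separately, then (Δx)² = ⟨x²⟩ − ⟨x⟩².
Expand each integrand as polynomial × e^(−2αx²) and use ∫x^(2j)·e^(−2αx²) dx = (2j−1)!!/(4α)^j · √(π/(2α)), odd powers → 0; here √(π/(2α)) = 1.2060.
Normalization: ∫|ψ|² dx = 0.80679.
⟨x⟩ = 0.0000 and ⟨x²⟩ = 0.19624.
(Δx)² = 0.19624 − (0.0000)² = 0.19624.

0.1962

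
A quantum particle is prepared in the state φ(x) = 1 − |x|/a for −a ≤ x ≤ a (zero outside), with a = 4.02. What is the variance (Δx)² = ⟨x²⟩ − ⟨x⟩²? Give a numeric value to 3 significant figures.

Compute ⟨x⟩ and ⟨x²⟩ separately, then (Δx)² = ⟨x²⟩ − ⟨x⟩².
φ is even, so ∫ over [−a, a] = 2∫₀ᵃ with φ = 1 − x/a there: ∫₀ᵃ (1 − x/a)² dx = a/3, ∫₀ᵃ x²(1 − x/a)² dx = a³/30, ∫₀ᵃ x⁴(1 − x/a)² dx = a⁵/105.
Normalization: ∫|φ|² dx = 2.6800.
⟨x⟩ = 0.0000 and ⟨x²⟩ = 1.6160.
(Δx)² = 1.6160 − (0.0000)² = 1.6160.

1.62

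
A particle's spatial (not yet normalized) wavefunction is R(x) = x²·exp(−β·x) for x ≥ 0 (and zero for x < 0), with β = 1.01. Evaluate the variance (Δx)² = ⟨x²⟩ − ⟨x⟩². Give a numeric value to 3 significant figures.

1.23

Compute ⟨x⟩ and ⟨x²⟩ separately, then (Δx)² = ⟨x²⟩ − ⟨x⟩².
Every integrand reduces to terms xʲ·e^(−2βx) on [0, ∞); use ∫₀^∞ xʲ·e^(−2βx) dx = j!/(2β)^(j+1).
Normalization: ∫|R|² dx = 0.71360.
⟨x⟩ = 2.4752 and ⟨x²⟩ = 7.3522.
(Δx)² = 7.3522 − (2.4752)² = 1.2254.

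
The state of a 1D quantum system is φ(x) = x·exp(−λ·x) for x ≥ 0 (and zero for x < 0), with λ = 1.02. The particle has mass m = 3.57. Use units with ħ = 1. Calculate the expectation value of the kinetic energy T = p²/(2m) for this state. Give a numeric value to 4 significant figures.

0.1457

T = −(ħ²/2m) d²/dx², so ⟨T⟩ = −(ħ²/2m) ∫ φ*·φ'' dx / ∫|φ|² dx; with m = 3.57.
Differentiate x·exp(−λ·x) with the product rule; every integrand then reduces to terms xʲ·e^(−2λx) on [0, ∞), with ∫₀^∞ xʲ·e^(−2λx) dx = j!/(2λ)^(j+1).
State is unnormalized: ∫|φ|² dx = 0.23558, and ∫φ*·(−ħ²/2m · φ'') dx = 0.034327, so ⟨T⟩ = 0.034327 / 0.23558.
⟨T⟩ = 0.14571.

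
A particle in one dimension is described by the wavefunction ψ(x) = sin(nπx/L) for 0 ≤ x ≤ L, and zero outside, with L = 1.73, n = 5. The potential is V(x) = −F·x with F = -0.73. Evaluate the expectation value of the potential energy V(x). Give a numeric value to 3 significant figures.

⟨V⟩ = ∫ V(x)·|ψ|² dx / ∫|ψ|² dx.
With sin²θ = (1 − cos2θ)/2 on 0 ≤ x ≤ L: ∫sin²(nπx/L) dx = L/2, ∫x·sin²(nπx/L) dx = L²/4, ∫x²·sin²(nπx/L) dx = L³·(1/6 − 1/(4n²π²)); higher powers xᵏ the same way, integrating xᵏ·cos(2nπx/L) by parts.
State is unnormalized: ∫|ψ|² dx = 0.86500, and ∫ψ*·V(x)·ψ dx = 0.54620, so ⟨V⟩ = 0.54620 / 0.86500.
⟨V⟩ = 0.63145.

0.631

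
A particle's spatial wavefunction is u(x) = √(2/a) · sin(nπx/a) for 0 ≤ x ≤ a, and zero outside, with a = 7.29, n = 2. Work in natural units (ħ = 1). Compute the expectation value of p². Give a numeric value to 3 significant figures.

0.743

p² u = −ħ² d²u/dx²; ⟨p²⟩ = −ħ² ∫ u*·u'' dx.
d/dx sin(nπx/a) = (nπ/a)·cos(nπx/a) and d²/dx² sin(nπx/a) = −(nπ/a)²·sin(nπx/a); on 0 ≤ x ≤ a, ∫sin²(nπx/a) dx = a/2 and ∫sin(nπx/a)·cos(nπx/a) dx = 0.
⟨p²⟩ = 0.74286.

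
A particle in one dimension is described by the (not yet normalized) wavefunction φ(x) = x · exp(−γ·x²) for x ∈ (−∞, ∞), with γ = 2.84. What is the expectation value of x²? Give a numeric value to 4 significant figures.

⟨x²⟩ = ∫ x²·|φ|² dx / ∫|φ|² dx (integrals over the domain).
Expand each integrand as polynomial × e^(−2γx²) and use ∫x^(2j)·e^(−2γx²) dx = (2j−1)!!/(4γ)^j · √(π/(2γ)), odd powers → 0; here √(π/(2γ)) = 0.74371.
State is unnormalized: ∫|φ|² dx = 0.065467, and ∫φ*·x²·φ dx = 0.017289, so ⟨x²⟩ = 0.017289 / 0.065467.
⟨x²⟩ = 0.26408.

0.2641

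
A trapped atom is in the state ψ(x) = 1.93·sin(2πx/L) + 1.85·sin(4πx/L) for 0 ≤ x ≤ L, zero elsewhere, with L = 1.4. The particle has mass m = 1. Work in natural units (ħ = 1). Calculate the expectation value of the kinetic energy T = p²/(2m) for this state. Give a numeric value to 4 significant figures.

24.54

T = −(ħ²/2m) d²/dx², so ⟨T⟩ = −(ħ²/2m) ∫ ψ*·ψ'' dx / ∫|ψ|² dx; with m = 1.
d²/dx² sin(jπx/L) = −(jπ/L)²·sin(jπx/L); on 0 ≤ x ≤ L, ∫sin²(jπx/L) dx = L/2 and ∫sin(jπx/L)·sin(lπx/L) dx = 0 for j ≠ l, so only diagonal terms survive in ∫|ψ|² and ∫ψ·ψ″; ∫ψ·ψ′ dx = [ψ²/2] between the walls = 0.
State is unnormalized: ∫|ψ|² dx = 5.0032, and ∫ψ*·(−ħ²/2m · ψ'') dx = 122.77, so ⟨T⟩ = 122.77 / 5.0032.
⟨T⟩ = 24.538.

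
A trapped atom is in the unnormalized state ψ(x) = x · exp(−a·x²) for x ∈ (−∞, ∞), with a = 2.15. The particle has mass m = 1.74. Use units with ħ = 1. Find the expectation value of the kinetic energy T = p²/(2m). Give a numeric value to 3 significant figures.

1.85

T = −(ħ²/2m) d²/dx², so ⟨T⟩ = −(ħ²/2m) ∫ ψ*·ψ'' dx / ∫|ψ|² dx; with m = 1.74.
Expand each integrand as polynomial × e^(−2ax²) and use ∫x^(2j)·e^(−2ax²) dx = (2j−1)!!/(4a)^j · √(π/(2a)), odd powers → 0; here √(π/(2a)) = 0.85475. Differentiate with the product rule, d/dx e^(−ax²) = −2ax·e^(−ax²).
State is unnormalized: ∫|ψ|² dx = 0.099390, and ∫ψ*·(−ħ²/2m · ψ'') dx = 0.18421, so ⟨T⟩ = 0.18421 / 0.099390.
⟨T⟩ = 1.8534.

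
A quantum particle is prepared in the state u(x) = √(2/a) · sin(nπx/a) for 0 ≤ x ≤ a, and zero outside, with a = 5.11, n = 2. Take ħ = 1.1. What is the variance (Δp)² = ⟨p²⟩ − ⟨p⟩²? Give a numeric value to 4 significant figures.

Compute ⟨p⟩ and ⟨p²⟩ separately; (Δp)² = ⟨p²⟩ − ⟨p⟩².
d/dx sin(nπx/a) = (nπ/a)·cos(nπx/a) and d²/dx² sin(nπx/a) = −(nπ/a)²·sin(nπx/a); on 0 ≤ x ≤ a, ∫sin²(nπx/a) dx = a/2 and ∫sin(nπx/a)·cos(nπx/a) dx = 0.
⟨p⟩ = 0.0000 and ⟨p²⟩ = 1.8294.
(Δp)² = 1.8294 − (0.0000)² = 1.8294.

1.829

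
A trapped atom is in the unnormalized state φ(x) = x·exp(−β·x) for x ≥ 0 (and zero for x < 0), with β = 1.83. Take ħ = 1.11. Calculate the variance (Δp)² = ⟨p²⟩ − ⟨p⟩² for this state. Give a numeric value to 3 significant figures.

Compute ⟨p⟩ and ⟨p²⟩ separately; (Δp)² = ⟨p²⟩ − ⟨p⟩².
Differentiate x·exp(−β·x) with the product rule; every integrand then reduces to terms xʲ·e^(−2βx) on [0, ∞), with ∫₀^∞ xʲ·e^(−2βx) dx = j!/(2β)^(j+1).
Normalization: ∫|φ|² dx = 0.040793.
⟨p⟩ = 0.0000 and ⟨p²⟩ = 4.1262.
(Δp)² = 4.1262 − (0.0000)² = 4.1262.

4.13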